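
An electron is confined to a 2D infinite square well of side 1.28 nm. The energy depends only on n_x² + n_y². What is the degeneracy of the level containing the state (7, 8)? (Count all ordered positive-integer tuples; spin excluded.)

degeneracy = 2

The level has n_x² + n_y² = 113. The ordered positive-integer solutions are (7, 8), (8, 7).
That gives 2 states.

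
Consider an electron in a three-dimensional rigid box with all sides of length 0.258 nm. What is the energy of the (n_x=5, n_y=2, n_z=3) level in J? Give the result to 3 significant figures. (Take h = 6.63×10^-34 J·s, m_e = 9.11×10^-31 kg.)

For a 3D rectangular well E = (h²/8m_e)·Σ n_i²/L_i² = (6.63×10^-34)²/(8·9.11×10^-31) · [5²/(0.258 nm)² + 2²/(0.258 nm)² + 3²/(0.258 nm)²].
Evaluating gives E = 3.44×10^-17 J.

E = 3.44×10^-17 J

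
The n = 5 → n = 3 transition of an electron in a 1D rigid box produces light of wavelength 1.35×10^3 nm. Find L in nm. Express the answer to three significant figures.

The photon carries ΔE = hc/λ = 6.626×10^-34·2.998×10^8/1.35×10^-6 m = 1.471×10^-19 J.
Since ΔE = (5² − 3²)E_1, E_1 = 9.194×10^-21 J, and L = h/√(8m_eE_1) = 2.56×10^-9 m = 2.56 nm.

L = 2.56 nm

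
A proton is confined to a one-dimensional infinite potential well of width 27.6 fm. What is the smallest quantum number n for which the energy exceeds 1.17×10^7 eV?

E_1 = h²/(8m_pL²) = 4.306×10^-14 J = 2.688×10^5 eV.
Need n² > 1.17×10^7/2.688×10^5 = 43.53, i.e. n > 6.598.
The smallest integer satisfying this is n = 7.

n = 7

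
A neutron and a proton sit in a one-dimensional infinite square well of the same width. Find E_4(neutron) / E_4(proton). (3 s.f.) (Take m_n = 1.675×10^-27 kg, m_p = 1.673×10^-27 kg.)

E_n ∝ 1/m at fixed n and L, so the ratio is m_p/m_n = 1.673×10^-27/1.675×10^-27 = 0.999.

0.999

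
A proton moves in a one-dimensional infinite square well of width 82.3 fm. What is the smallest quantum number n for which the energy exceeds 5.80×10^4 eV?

n = 2

E_1 = h²/(8m_pL²) = 4.843×10^-15 J = 3.023×10^4 eV.
Need n² > 5.80×10^4/3.023×10^4 = 1.919, i.e. n > 1.385.
The smallest integer satisfying this is n = 2.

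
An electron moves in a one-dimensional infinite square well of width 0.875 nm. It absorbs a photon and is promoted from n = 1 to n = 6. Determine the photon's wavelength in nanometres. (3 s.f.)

λ = 72.1 nm

E_1 = h²/(8m_eL²) = 7.869×10^-20 J, so ΔE = (6² − 1²)E_1 = 2.754×10^-18 J.
λ = hc/ΔE = (6.626×10^-34·2.998×10^8)/2.754×10^-18 = 7.21×10^-8 m = 72.1 nm.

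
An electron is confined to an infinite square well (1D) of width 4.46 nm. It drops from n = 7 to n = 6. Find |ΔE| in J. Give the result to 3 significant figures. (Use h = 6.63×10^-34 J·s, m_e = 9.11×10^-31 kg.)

|ΔE| = 3.94×10^-20 J

E_1 = h²/(8m_eL²) = 3.032×10^-21 J.
|ΔE| = |7² − 6²|·E_1 = 13·3.032×10^-21 J = 3.94×10^-20 J.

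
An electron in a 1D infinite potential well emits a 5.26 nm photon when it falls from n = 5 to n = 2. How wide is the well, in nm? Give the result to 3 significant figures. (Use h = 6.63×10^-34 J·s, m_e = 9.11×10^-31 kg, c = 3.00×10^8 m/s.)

L = 0.183 nm

The photon carries ΔE = hc/λ = 6.63×10^-34·3.00×10^8/5.26×10^-9 m = 3.781×10^-17 J.
Since ΔE = (5² − 2²)E_1, E_1 = 1.800×10^-18 J, and L = h/√(8m_eE_1) = 1.83×10^-10 m = 0.183 nm.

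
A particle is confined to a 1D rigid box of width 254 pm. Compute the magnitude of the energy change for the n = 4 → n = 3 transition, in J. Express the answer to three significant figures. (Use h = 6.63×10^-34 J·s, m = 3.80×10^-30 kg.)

E_1 = h²/(8mL²) = 2.241×10^-19 J.
|ΔE| = |4² − 3²|·E_1 = 7·2.241×10^-19 J = 1.57×10^-18 J.

|ΔE| = 1.57×10^-18 J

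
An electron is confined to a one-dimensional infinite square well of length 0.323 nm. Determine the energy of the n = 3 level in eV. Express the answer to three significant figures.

For an infinite well E_n = n²h²/(8m_eL²), so E_1 = h²/(8m_eL²) = (6.626×10^-34)²/(8·9.109×10^-31·(3.23×10^-10 m)²) = 5.775×10^-19 J.
Then E_3 = 3²·E_1 = 9·5.775×10^-19 J = 5.198×10^-18 J.
Converting, E_3 = 5.198×10^-18 J / (1.602×10^-19 J/eV) = 32.4 eV.

E_3 = 32.4 eV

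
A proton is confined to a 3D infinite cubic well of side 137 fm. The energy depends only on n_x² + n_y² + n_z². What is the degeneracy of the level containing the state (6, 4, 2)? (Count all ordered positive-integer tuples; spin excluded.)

The level has n_x² + n_y² + n_z² = 56. The ordered positive-integer solutions are (2, 4, 6), (2, 6, 4), (4, 2, 6), (4, 6, 2), (6, 2, 4), (6, 4, 2).
That gives 6 states.

degeneracy = 6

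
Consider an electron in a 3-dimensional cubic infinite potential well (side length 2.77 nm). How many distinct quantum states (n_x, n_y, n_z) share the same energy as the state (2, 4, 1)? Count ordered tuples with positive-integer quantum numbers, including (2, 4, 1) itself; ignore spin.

degeneracy = 6

The level has n_x² + n_y² + n_z² = 21. The ordered positive-integer solutions are (1, 2, 4), (1, 4, 2), (2, 1, 4), (2, 4, 1), (4, 1, 2), (4, 2, 1).
That gives 6 states.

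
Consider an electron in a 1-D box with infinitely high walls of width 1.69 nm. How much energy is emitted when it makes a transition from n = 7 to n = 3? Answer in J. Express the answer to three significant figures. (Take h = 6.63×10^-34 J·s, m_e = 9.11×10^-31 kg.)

|ΔE| = 8.45×10^-19 J

E_1 = h²/(8m_eL²) = 2.112×10^-20 J.
|ΔE| = |7² − 3²|·E_1 = 40·2.112×10^-20 J = 8.45×10^-19 J.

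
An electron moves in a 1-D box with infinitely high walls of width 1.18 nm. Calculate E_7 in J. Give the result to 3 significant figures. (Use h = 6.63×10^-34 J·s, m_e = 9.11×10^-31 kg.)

For an infinite well E_n = n²h²/(8m_eL²), so E_1 = h²/(8m_eL²) = (6.63×10^-34)²/(8·9.11×10^-31·(1.18×10^-9 m)²) = 4.332×10^-20 J.
Then E_7 = 7²·E_1 = 49·4.332×10^-20 J = 2.12×10^-18 J.

E_7 = 2.12×10^-18 J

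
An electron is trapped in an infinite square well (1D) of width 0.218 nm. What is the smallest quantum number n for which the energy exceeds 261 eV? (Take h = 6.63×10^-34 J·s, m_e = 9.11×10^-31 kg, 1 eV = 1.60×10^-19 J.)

E_1 = h²/(8m_eL²) = 1.269×10^-18 J = 7.931 eV.
Need n² > 261/7.931 = 32.91, i.e. n > 5.737.
The smallest integer satisfying this is n = 6.

n = 6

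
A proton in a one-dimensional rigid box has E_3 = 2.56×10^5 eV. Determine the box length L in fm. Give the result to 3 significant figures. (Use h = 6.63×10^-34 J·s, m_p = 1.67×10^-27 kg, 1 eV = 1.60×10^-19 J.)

L = 85.0 fm

From E_n = n²h²/(8m_pL²), L = n·h/√(8m_pE_n).
E_3 = 2.56×10^5 eV = 4.096×10^-14 J, so L = 3·6.63×10^-34/√(8·1.67×10^-27·4.096×10^-14) = 8.50×10^-14 m = 85.0 fm.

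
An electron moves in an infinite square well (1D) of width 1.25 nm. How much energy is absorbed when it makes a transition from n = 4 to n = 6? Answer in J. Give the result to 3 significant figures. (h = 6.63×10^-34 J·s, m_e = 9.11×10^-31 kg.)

|ΔE| = 7.72×10^-19 J

E_1 = h²/(8m_eL²) = 3.860×10^-20 J.
|ΔE| = |4² − 6²|·E_1 = 20·3.860×10^-20 J = 7.72×10^-19 J.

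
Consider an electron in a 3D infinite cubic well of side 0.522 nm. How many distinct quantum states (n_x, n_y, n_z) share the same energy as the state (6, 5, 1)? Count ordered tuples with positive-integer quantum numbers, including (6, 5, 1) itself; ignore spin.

degeneracy = 12

The level has n_x² + n_y² + n_z² = 62. The ordered positive-integer solutions are (1, 5, 6), (1, 6, 5), (2, 3, 7), (2, 7, 3), (3, 2, 7), (3, 7, 2), (5, 1, 6), (5, 6, 1), (6, 1, 5), (6, 5, 1), (7, 2, 3), (7, 3, 2).
That gives 12 states.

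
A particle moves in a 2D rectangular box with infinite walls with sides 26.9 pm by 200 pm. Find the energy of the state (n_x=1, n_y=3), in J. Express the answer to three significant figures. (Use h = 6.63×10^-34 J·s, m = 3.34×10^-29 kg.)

For a 2D rectangular well E = (h²/8m)·Σ n_i²/L_i² = (6.63×10^-34)²/(8·3.34×10^-29) · [1²/(26.9 pm)² + 3²/(200 pm)²].
Evaluating gives E = 2.64×10^-18 J.

E = 2.64×10^-18 J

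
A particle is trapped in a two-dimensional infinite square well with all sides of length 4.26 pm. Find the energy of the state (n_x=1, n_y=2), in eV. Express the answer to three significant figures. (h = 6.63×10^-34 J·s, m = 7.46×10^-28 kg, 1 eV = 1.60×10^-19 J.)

E = 127 eV

For a 2D rectangular well E = (h²/8m)·Σ n_i²/L_i² = (6.63×10^-34)²/(8·7.46×10^-28) · [1²/(4.26 pm)² + 2²/(4.26 pm)²].
Evaluating gives E = 2.029×10^-17 J = 127 eV.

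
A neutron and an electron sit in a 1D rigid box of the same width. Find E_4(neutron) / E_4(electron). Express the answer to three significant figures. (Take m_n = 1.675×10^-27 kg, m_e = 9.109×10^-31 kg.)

5.44×10^-4

E_n ∝ 1/m at fixed n and L, so the ratio is m_e/m_n = 9.109×10^-31/1.675×10^-27 = 5.44×10^-4.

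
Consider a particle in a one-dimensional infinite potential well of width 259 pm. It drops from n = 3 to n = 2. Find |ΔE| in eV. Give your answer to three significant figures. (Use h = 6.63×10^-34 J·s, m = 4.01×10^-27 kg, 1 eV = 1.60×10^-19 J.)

|ΔE| = 0.00638 eV

E_1 = h²/(8mL²) = 2.043×10^-22 J.
|ΔE| = |3² − 2²|·E_1 = 5·2.043×10^-22 J = 1.021×10^-21 J = 0.00638 eV.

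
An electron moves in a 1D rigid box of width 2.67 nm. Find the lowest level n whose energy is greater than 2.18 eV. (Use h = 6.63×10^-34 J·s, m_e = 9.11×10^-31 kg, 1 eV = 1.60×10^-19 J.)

n = 7

E_1 = h²/(8m_eL²) = 8.461×10^-21 J = 0.05288 eV.
Need n² > 2.18/0.05288 = 41.23, i.e. n > 6.421.
The smallest integer satisfying this is n = 7.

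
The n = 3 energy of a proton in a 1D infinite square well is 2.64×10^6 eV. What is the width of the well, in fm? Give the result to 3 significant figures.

From E_n = n²h²/(8m_pL²), L = n·h/√(8m_pE_n).
E_3 = 2.64×10^6 eV = 4.229×10^-13 J, so L = 3·6.626×10^-34/√(8·1.673×10^-27·4.229×10^-13) = 2.64×10^-14 m = 26.4 fm.

L = 26.4 fm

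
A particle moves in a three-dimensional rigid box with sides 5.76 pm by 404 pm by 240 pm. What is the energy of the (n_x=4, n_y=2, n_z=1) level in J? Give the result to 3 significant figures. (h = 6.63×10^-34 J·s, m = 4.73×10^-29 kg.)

For a 3D rectangular well E = (h²/8m)·Σ n_i²/L_i² = (6.63×10^-34)²/(8·4.73×10^-29) · [4²/(5.76 pm)² + 2²/(404 pm)² + 1²/(240 pm)²].
Evaluating gives E = 5.60×10^-16 J.

E = 5.60×10^-16 J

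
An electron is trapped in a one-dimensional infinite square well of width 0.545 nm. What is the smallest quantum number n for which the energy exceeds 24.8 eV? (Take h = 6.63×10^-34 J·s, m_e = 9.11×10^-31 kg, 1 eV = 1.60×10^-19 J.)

n = 5

E_1 = h²/(8m_eL²) = 2.031×10^-19 J = 1.269 eV.
Need n² > 24.8/1.269 = 19.54, i.e. n > 4.420.
The smallest integer satisfying this is n = 5.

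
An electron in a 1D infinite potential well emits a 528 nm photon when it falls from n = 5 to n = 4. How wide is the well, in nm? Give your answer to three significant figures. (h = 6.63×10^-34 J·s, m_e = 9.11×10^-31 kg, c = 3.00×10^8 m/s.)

L = 1.20 nm

The photon carries ΔE = hc/λ = 6.63×10^-34·3.00×10^8/5.28×10^-7 m = 3.767×10^-19 J.
Since ΔE = (5² − 4²)E_1, E_1 = 4.186×10^-20 J, and L = h/√(8m_eE_1) = 1.20×10^-9 m = 1.20 nm.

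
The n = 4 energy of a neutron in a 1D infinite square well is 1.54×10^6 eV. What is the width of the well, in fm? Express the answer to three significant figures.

L = 46.1 fm

From E_n = n²h²/(8m_nL²), L = n·h/√(8m_nE_n).
E_4 = 1.54×10^6 eV = 2.467×10^-13 J, so L = 4·6.626×10^-34/√(8·1.675×10^-27·2.467×10^-13) = 4.61×10^-14 m = 46.1 fm.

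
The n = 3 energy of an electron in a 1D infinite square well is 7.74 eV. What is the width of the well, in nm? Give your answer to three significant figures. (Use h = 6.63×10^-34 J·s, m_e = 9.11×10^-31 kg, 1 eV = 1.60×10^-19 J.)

L = 0.662 nm

From E_n = n²h²/(8m_eL²), L = n·h/√(8m_eE_n).
E_3 = 7.74 eV = 1.238×10^-18 J, so L = 3·6.63×10^-34/√(8·9.11×10^-31·1.238×10^-18) = 6.62×10^-10 m = 0.662 nm.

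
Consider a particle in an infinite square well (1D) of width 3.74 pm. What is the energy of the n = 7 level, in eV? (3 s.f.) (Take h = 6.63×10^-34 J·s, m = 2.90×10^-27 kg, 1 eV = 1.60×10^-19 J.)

E_7 = 415 eV

For an infinite well E_n = n²h²/(8mL²), so E_1 = h²/(8mL²) = (6.63×10^-34)²/(8·2.90×10^-27·(3.74×10^-12 m)²) = 1.355×10^-18 J.
Then E_7 = 7²·E_1 = 49·1.355×10^-18 J = 6.639×10^-17 J.
Converting, E_7 = 6.639×10^-17 J / (1.60×10^-19 J/eV) = 415 eV.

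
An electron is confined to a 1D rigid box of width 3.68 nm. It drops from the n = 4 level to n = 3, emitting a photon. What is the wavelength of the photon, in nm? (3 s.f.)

E_1 = h²/(8m_eL²) = 4.449×10^-21 J, so ΔE = (4² − 3²)E_1 = 3.114×10^-20 J.
λ = hc/ΔE = (6.626×10^-34·2.998×10^8)/3.114×10^-20 = 6.38×10^-6 m = 6.38×10^3 nm.

λ = 6.38×10^3 nm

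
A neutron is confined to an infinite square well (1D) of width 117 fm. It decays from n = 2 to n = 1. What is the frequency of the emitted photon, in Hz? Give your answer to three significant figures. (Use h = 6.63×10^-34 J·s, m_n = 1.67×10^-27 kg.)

E_1 = h²/(8m_nL²) = 2.404×10^-15 J and ΔE = (2² − 1²)E_1 = 7.212×10^-15 J.
f = ΔE/h = 7.212×10^-15/6.63×10^-34 = 1.09×10^19 Hz.

f = 1.09×10^19 Hz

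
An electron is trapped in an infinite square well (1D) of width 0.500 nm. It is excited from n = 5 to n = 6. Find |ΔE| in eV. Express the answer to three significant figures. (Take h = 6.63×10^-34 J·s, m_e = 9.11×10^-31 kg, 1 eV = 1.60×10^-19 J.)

|ΔE| = 16.6 eV

E_1 = h²/(8m_eL²) = 2.413×10^-19 J.
|ΔE| = |5² − 6²|·E_1 = 11·2.413×10^-19 J = 2.654×10^-18 J = 16.6 eV.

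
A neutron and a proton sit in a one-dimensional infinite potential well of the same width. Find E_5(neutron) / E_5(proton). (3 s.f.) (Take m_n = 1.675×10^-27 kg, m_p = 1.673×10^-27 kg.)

E_n ∝ 1/m at fixed n and L, so the ratio is m_p/m_n = 1.673×10^-27/1.675×10^-27 = 0.999.

0.999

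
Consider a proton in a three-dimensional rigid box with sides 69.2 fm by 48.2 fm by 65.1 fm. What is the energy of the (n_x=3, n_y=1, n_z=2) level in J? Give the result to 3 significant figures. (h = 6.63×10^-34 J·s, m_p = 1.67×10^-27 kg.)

For a 3D rectangular well E = (h²/8m_p)·Σ n_i²/L_i² = (6.63×10^-34)²/(8·1.67×10^-27) · [3²/(69.2 fm)² + 1²/(48.2 fm)² + 2²/(65.1 fm)²].
Evaluating gives E = 1.07×10^-13 J.

E = 1.07×10^-13 J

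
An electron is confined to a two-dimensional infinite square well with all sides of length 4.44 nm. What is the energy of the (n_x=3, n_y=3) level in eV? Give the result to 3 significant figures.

For a 2D rectangular well E = (h²/8m_e)·Σ n_i²/L_i² = (6.626×10^-34)²/(8·9.109×10^-31) · [3²/(4.44 nm)² + 3²/(4.44 nm)²].
Evaluating gives E = 5.501×10^-20 J = 0.343 eV.

E = 0.343 eV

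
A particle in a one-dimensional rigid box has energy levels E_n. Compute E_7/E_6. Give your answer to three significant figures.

E_n ∝ n², so E_7/E_6 = 7²/6² = 49/36 = 1.36.

1.36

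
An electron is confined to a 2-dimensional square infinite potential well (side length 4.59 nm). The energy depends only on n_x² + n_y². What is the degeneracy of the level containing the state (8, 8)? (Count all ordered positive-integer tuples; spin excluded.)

degeneracy = 1

The level has n_x² + n_y² = 128. The ordered positive-integer solutions are (8, 8).
That gives 1 state.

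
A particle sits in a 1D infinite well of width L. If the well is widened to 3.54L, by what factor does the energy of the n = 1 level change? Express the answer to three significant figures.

E_n ∝ 1/L², so the energy scales by 1/3.54² = 0.0798.

0.0798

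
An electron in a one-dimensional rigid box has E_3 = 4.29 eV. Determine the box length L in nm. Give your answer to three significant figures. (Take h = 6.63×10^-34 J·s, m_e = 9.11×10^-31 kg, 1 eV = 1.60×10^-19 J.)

L = 0.889 nm

From E_n = n²h²/(8m_eL²), L = n·h/√(8m_eE_n).
E_3 = 4.29 eV = 6.864×10^-19 J, so L = 3·6.63×10^-34/√(8·9.11×10^-31·6.864×10^-19) = 8.89×10^-10 m = 0.889 nm.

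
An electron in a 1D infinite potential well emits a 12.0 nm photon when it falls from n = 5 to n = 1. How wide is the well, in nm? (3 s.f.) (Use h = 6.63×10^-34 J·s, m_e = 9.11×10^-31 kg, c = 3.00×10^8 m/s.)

L = 0.296 nm

The photon carries ΔE = hc/λ = 6.63×10^-34·3.00×10^8/1.20×10^-8 m = 1.657×10^-17 J.
Since ΔE = (5² − 1²)E_1, E_1 = 6.904×10^-19 J, and L = h/√(8m_eE_1) = 2.96×10^-10 m = 0.296 nm.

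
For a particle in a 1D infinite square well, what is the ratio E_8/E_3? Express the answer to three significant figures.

7.11

E_n ∝ n², so E_8/E_3 = 8²/3² = 64/9 = 7.11.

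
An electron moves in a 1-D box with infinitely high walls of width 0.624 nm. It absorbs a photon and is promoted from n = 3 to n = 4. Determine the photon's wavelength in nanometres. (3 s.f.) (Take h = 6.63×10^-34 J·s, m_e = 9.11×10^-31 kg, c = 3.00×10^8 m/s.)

λ = 183 nm

E_1 = h²/(8m_eL²) = 1.549×10^-19 J, so ΔE = (4² − 3²)E_1 = 1.084×10^-18 J.
λ = hc/ΔE = (6.63×10^-34·3.00×10^8)/1.084×10^-18 = 1.83×10^-7 m = 183 nm.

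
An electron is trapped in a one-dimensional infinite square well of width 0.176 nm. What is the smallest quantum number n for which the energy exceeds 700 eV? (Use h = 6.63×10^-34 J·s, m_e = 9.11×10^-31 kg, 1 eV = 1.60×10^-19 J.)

E_1 = h²/(8m_eL²) = 1.947×10^-18 J = 12.17 eV.
Need n² > 700/12.17 = 57.52, i.e. n > 7.584.
The smallest integer satisfying this is n = 8.

n = 8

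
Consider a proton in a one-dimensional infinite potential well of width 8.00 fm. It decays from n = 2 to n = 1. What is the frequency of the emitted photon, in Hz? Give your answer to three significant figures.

E_1 = h²/(8m_pL²) = 5.126×10^-13 J and ΔE = (2² − 1²)E_1 = 1.538×10^-12 J.
f = ΔE/h = 1.538×10^-12/6.626×10^-34 = 2.32×10^21 Hz.

f = 2.32×10^21 Hz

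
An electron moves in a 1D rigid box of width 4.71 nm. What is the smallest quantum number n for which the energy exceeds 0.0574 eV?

E_1 = h²/(8m_eL²) = 2.716×10^-21 J = 0.01695 eV.
Need n² > 0.0574/0.01695 = 3.386, i.e. n > 1.840.
The smallest integer satisfying this is n = 2.

n = 2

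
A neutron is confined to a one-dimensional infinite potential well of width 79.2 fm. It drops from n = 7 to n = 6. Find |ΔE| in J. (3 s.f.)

E_1 = h²/(8m_nL²) = 5.223×10^-15 J.
|ΔE| = |7² − 6²|·E_1 = 13·5.223×10^-15 J = 6.79×10^-14 J.

|ΔE| = 6.79×10^-14 J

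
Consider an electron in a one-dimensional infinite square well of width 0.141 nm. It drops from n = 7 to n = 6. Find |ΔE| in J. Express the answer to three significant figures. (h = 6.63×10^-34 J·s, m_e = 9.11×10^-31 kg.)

E_1 = h²/(8m_eL²) = 3.034×10^-18 J.
|ΔE| = |7² − 6²|·E_1 = 13·3.034×10^-18 J = 3.94×10^-17 J.

|ΔE| = 3.94×10^-17 J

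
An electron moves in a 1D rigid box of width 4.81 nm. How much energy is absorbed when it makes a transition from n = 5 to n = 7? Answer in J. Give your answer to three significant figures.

E_1 = h²/(8m_eL²) = 2.604×10^-21 J.
|ΔE| = |5² − 7²|·E_1 = 24·2.604×10^-21 J = 6.25×10^-20 J.

|ΔE| = 6.25×10^-20 J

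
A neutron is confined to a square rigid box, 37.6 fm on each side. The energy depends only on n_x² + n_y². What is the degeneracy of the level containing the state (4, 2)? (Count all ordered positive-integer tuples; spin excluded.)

The level has n_x² + n_y² = 20. The ordered positive-integer solutions are (2, 4), (4, 2).
That gives 2 states.

degeneracy = 2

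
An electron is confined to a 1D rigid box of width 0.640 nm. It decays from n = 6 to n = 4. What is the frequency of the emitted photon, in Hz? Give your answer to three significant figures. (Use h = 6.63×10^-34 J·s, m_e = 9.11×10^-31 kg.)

f = 4.44×10^15 Hz

E_1 = h²/(8m_eL²) = 1.473×10^-19 J and ΔE = (6² − 4²)E_1 = 2.946×10^-18 J.
f = ΔE/h = 2.946×10^-18/6.63×10^-34 = 4.44×10^15 Hz.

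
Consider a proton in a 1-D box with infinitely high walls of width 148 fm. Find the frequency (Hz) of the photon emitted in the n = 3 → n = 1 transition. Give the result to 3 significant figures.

E_1 = h²/(8m_pL²) = 1.498×10^-15 J and ΔE = (3² − 1²)E_1 = 1.198×10^-14 J.
f = ΔE/h = 1.198×10^-14/6.626×10^-34 = 1.81×10^19 Hz.

f = 1.81×10^19 Hz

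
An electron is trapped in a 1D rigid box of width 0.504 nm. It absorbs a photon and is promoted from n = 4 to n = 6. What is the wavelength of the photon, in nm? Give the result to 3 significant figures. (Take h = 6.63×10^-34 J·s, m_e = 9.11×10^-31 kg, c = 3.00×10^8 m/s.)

λ = 41.9 nm

E_1 = h²/(8m_eL²) = 2.374×10^-19 J, so ΔE = (6² − 4²)E_1 = 4.748×10^-18 J.
λ = hc/ΔE = (6.63×10^-34·3.00×10^8)/4.748×10^-18 = 4.19×10^-8 m = 41.9 nm.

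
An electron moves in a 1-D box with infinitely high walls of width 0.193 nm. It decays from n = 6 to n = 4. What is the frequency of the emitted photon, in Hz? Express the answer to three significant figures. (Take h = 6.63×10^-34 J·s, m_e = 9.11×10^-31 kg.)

f = 4.88×10^16 Hz

E_1 = h²/(8m_eL²) = 1.619×10^-18 J and ΔE = (6² − 4²)E_1 = 3.238×10^-17 J.
f = ΔE/h = 3.238×10^-17/6.63×10^-34 = 4.88×10^16 Hz.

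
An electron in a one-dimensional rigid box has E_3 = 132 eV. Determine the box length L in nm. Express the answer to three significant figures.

L = 0.160 nm

From E_n = n²h²/(8m_eL²), L = n·h/√(8m_eE_n).
E_3 = 132 eV = 2.115×10^-17 J, so L = 3·6.626×10^-34/√(8·9.109×10^-31·2.115×10^-17) = 1.60×10^-10 m = 0.160 nm.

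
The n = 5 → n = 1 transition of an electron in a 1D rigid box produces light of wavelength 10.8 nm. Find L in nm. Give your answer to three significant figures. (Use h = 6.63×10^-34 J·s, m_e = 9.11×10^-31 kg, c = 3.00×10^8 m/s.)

The photon carries ΔE = hc/λ = 6.63×10^-34·3.00×10^8/1.08×10^-8 m = 1.842×10^-17 J.
Since ΔE = (5² − 1²)E_1, E_1 = 7.675×10^-19 J, and L = h/√(8m_eE_1) = 2.80×10^-10 m = 0.280 nm.

L = 0.280 nm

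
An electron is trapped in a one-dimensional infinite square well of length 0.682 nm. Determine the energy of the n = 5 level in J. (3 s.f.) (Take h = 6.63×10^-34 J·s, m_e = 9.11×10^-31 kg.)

For an infinite well E_n = n²h²/(8m_eL²), so E_1 = h²/(8m_eL²) = (6.63×10^-34)²/(8·9.11×10^-31·(6.82×10^-10 m)²) = 1.297×10^-19 J.
Then E_5 = 5²·E_1 = 25·1.297×10^-19 J = 3.24×10^-18 J.

E_5 = 3.24×10^-18 J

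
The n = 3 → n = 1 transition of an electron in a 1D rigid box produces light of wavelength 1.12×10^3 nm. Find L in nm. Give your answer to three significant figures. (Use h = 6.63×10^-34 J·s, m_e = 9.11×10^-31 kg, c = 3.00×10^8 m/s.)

The photon carries ΔE = hc/λ = 6.63×10^-34·3.00×10^8/1.12×10^-6 m = 1.776×10^-19 J.
Since ΔE = (3² − 1²)E_1, E_1 = 2.220×10^-20 J, and L = h/√(8m_eE_1) = 1.65×10^-9 m = 1.65 nm.

L = 1.65 nm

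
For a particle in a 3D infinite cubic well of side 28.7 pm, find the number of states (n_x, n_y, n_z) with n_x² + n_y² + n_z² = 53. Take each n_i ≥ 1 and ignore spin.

degeneracy = 6

The level has n_x² + n_y² + n_z² = 53. The ordered positive-integer solutions are (1, 4, 6), (1, 6, 4), (4, 1, 6), (4, 6, 1), (6, 1, 4), (6, 4, 1).
That gives 6 states.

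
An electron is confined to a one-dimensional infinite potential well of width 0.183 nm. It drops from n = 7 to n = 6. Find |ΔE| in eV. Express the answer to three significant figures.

E_1 = h²/(8m_eL²) = 1.799×10^-18 J.
|ΔE| = |7² − 6²|·E_1 = 13·1.799×10^-18 J = 2.339×10^-17 J = 146 eV.

|ΔE| = 146 eV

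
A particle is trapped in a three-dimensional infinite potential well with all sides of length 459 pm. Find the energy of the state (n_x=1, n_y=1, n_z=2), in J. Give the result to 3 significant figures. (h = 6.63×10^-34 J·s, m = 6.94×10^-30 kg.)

For a 3D rectangular well E = (h²/8m)·Σ n_i²/L_i² = (6.63×10^-34)²/(8·6.94×10^-30) · [1²/(459 pm)² + 1²/(459 pm)² + 2²/(459 pm)²].
Evaluating gives E = 2.25×10^-19 J.

E = 2.25×10^-19 J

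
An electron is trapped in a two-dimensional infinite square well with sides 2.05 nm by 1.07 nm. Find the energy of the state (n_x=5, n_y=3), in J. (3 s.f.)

E = 8.32×10^-19 J

For a 2D rectangular well E = (h²/8m_e)·Σ n_i²/L_i² = (6.626×10^-34)²/(8·9.109×10^-31) · [5²/(2.05 nm)² + 3²/(1.07 nm)²].
Evaluating gives E = 8.32×10^-19 J.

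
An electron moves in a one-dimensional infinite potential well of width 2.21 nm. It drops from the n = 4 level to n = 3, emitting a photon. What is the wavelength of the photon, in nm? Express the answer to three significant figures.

E_1 = h²/(8m_eL²) = 1.234×10^-20 J, so ΔE = (4² − 3²)E_1 = 8.638×10^-20 J.
λ = hc/ΔE = (6.626×10^-34·2.998×10^8)/8.638×10^-20 = 2.30×10^-6 m = 2.30×10^3 nm.

λ = 2.30×10^3 nm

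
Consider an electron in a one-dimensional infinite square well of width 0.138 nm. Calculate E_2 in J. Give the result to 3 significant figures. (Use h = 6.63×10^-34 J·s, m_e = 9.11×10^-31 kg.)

E_2 = 1.27×10^-17 J

For an infinite well E_n = n²h²/(8m_eL²), so E_1 = h²/(8m_eL²) = (6.63×10^-34)²/(8·9.11×10^-31·(1.38×10^-10 m)²) = 3.167×10^-18 J.
Then E_2 = 2²·E_1 = 4·3.167×10^-18 J = 1.27×10^-17 J.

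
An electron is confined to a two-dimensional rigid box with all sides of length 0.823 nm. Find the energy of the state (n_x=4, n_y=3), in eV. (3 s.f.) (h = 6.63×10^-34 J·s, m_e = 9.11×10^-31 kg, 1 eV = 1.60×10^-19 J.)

E = 13.9 eV

For a 2D rectangular well E = (h²/8m_e)·Σ n_i²/L_i² = (6.63×10^-34)²/(8·9.11×10^-31) · [4²/(0.823 nm)² + 3²/(0.823 nm)²].
Evaluating gives E = 2.226×10^-18 J = 13.9 eV.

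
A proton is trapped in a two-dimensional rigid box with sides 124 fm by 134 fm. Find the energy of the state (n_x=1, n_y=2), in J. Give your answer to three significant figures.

For a 2D rectangular well E = (h²/8m_p)·Σ n_i²/L_i² = (6.626×10^-34)²/(8·1.673×10^-27) · [1²/(124 fm)² + 2²/(134 fm)²].
Evaluating gives E = 9.44×10^-15 J.

E = 9.44×10^-15 J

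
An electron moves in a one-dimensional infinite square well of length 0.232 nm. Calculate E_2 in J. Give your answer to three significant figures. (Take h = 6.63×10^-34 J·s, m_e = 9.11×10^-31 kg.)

E_2 = 4.48×10^-18 J

For an infinite well E_n = n²h²/(8m_eL²), so E_1 = h²/(8m_eL²) = (6.63×10^-34)²/(8·9.11×10^-31·(2.32×10^-10 m)²) = 1.121×10^-18 J.
Then E_2 = 2²·E_1 = 4·1.121×10^-18 J = 4.48×10^-18 J.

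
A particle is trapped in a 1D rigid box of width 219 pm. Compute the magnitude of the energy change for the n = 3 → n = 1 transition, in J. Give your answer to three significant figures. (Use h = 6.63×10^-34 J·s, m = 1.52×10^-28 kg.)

E_1 = h²/(8mL²) = 7.537×10^-21 J.
|ΔE| = |3² − 1²|·E_1 = 8·7.537×10^-21 J = 6.03×10^-20 J.

|ΔE| = 6.03×10^-20 J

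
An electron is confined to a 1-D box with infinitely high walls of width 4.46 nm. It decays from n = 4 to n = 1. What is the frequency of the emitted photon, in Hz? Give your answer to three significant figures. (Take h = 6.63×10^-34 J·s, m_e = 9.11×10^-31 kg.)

f = 6.86×10^13 Hz

E_1 = h²/(8m_eL²) = 3.032×10^-21 J and ΔE = (4² − 1²)E_1 = 4.548×10^-20 J.
f = ΔE/h = 4.548×10^-20/6.63×10^-34 = 6.86×10^13 Hz.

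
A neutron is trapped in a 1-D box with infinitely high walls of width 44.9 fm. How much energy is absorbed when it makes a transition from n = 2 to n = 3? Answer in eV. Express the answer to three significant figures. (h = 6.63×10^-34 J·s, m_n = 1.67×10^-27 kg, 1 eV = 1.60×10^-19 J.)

|ΔE| = 5.10×10^5 eV

E_1 = h²/(8m_nL²) = 1.632×10^-14 J.
|ΔE| = |2² − 3²|·E_1 = 5·1.632×10^-14 J = 8.160×10^-14 J = 5.10×10^5 eV.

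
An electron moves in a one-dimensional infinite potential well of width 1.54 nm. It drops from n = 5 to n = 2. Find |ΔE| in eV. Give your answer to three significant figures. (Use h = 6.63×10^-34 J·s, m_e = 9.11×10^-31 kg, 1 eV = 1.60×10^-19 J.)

E_1 = h²/(8m_eL²) = 2.543×10^-20 J.
|ΔE| = |5² − 2²|·E_1 = 21·2.543×10^-20 J = 5.340×10^-19 J = 3.34 eV.

|ΔE| = 3.34 eV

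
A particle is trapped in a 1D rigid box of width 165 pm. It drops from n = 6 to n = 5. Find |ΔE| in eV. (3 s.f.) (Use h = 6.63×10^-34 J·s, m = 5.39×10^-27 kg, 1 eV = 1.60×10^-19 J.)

E_1 = h²/(8mL²) = 3.744×10^-22 J.
|ΔE| = |6² − 5²|·E_1 = 11·3.744×10^-22 J = 4.118×10^-21 J = 0.0257 eV.

|ΔE| = 0.0257 eV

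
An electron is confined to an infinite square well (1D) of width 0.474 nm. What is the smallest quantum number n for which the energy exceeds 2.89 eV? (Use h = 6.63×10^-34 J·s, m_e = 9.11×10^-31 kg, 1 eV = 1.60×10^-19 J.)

E_1 = h²/(8m_eL²) = 2.684×10^-19 J = 1.678 eV.
Need n² > 2.89/1.678 = 1.722, i.e. n > 1.312.
The smallest integer satisfying this is n = 2.

n = 2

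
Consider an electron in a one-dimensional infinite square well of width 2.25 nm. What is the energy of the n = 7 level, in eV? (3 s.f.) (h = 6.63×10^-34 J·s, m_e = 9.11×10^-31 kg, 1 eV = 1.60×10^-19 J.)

For an infinite well E_n = n²h²/(8m_eL²), so E_1 = h²/(8m_eL²) = (6.63×10^-34)²/(8·9.11×10^-31·(2.25×10^-9 m)²) = 1.191×10^-20 J.
Then E_7 = 7²·E_1 = 49·1.191×10^-20 J = 5.836×10^-19 J.
Converting, E_7 = 5.836×10^-19 J / (1.60×10^-19 J/eV) = 3.65 eV.

E_7 = 3.65 eV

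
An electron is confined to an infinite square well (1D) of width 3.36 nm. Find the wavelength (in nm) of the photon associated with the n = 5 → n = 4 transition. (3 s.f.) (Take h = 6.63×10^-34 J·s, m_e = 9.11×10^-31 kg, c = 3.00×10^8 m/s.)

E_1 = h²/(8m_eL²) = 5.342×10^-21 J, so ΔE = (5² − 4²)E_1 = 4.808×10^-20 J.
λ = hc/ΔE = (6.63×10^-34·3.00×10^8)/4.808×10^-20 = 4.14×10^-6 m = 4.14×10^3 nm.

λ = 4.14×10^3 nm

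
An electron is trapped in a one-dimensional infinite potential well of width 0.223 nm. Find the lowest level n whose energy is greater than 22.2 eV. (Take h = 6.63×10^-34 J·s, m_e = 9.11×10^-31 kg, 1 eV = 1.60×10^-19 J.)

E_1 = h²/(8m_eL²) = 1.213×10^-18 J = 7.581 eV.
Need n² > 22.2/7.581 = 2.928, i.e. n > 1.711.
The smallest integer satisfying this is n = 2.

n = 2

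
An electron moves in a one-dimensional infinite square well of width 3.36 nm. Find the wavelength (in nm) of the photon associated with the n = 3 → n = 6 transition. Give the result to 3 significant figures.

E_1 = h²/(8m_eL²) = 5.337×10^-21 J, so ΔE = (6² − 3²)E_1 = 1.441×10^-19 J.
λ = hc/ΔE = (6.626×10^-34·2.998×10^8)/1.441×10^-19 = 1.38×10^-6 m = 1.38×10^3 nm.

λ = 1.38×10^3 nm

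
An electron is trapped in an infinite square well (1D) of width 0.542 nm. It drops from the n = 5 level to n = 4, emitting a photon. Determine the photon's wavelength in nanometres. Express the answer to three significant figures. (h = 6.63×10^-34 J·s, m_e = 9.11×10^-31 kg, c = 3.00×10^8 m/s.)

λ = 108 nm

E_1 = h²/(8m_eL²) = 2.053×10^-19 J, so ΔE = (5² − 4²)E_1 = 1.848×10^-18 J.
λ = hc/ΔE = (6.63×10^-34·3.00×10^8)/1.848×10^-18 = 1.08×10^-7 m = 108 nm.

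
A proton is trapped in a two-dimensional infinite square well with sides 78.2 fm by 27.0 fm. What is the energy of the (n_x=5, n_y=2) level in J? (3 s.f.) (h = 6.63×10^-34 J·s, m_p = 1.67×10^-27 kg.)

For a 2D rectangular well E = (h²/8m_p)·Σ n_i²/L_i² = (6.63×10^-34)²/(8·1.67×10^-27) · [5²/(78.2 fm)² + 2²/(27.0 fm)²].
Evaluating gives E = 3.15×10^-13 J.

E = 3.15×10^-13 J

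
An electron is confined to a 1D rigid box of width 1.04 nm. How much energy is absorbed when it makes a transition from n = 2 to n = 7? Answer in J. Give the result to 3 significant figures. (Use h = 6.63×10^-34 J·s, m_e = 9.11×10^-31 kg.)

E_1 = h²/(8m_eL²) = 5.576×10^-20 J.
|ΔE| = |2² − 7²|·E_1 = 45·5.576×10^-20 J = 2.51×10^-18 J.

|ΔE| = 2.51×10^-18 J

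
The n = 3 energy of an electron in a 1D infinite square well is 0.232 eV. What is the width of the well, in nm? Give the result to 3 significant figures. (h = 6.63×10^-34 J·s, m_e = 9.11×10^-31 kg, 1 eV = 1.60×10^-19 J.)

From E_n = n²h²/(8m_eL²), L = n·h/√(8m_eE_n).
E_3 = 0.232 eV = 3.712×10^-20 J, so L = 3·6.63×10^-34/√(8·9.11×10^-31·3.712×10^-20) = 3.82×10^-9 m = 3.82 nm.

L = 3.82 nm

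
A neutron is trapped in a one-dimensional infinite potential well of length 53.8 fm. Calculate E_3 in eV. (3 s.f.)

E_3 = 6.36×10^5 eV

For an infinite well E_n = n²h²/(8m_nL²), so E_1 = h²/(8m_nL²) = (6.626×10^-34)²/(8·1.675×10^-27·(5.38×10^-14 m)²) = 1.132×10^-14 J.
Then E_3 = 3²·E_1 = 9·1.132×10^-14 J = 1.019×10^-13 J.
Converting, E_3 = 1.019×10^-13 J / (1.602×10^-19 J/eV) = 6.36×10^5 eV.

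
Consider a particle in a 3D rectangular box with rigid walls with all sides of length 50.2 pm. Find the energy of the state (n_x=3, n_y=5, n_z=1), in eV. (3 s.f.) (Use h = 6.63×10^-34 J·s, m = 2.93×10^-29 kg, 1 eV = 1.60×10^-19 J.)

E = 163 eV

For a 3D rectangular well E = (h²/8m)·Σ n_i²/L_i² = (6.63×10^-34)²/(8·2.93×10^-29) · [3²/(50.2 pm)² + 5²/(50.2 pm)² + 1²/(50.2 pm)²].
Evaluating gives E = 2.605×10^-17 J = 163 eV.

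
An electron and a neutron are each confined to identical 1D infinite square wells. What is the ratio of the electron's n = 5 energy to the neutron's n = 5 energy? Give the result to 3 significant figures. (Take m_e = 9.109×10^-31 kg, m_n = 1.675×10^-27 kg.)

1.84×10^3

E_n ∝ 1/m at fixed n and L, so the ratio is m_n/m_e = 1.675×10^-27/9.109×10^-31 = 1.84×10^3.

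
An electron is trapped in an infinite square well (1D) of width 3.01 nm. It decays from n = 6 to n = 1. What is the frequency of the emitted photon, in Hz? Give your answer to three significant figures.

E_1 = h²/(8m_eL²) = 6.650×10^-21 J and ΔE = (6² − 1²)E_1 = 2.328×10^-19 J.
f = ΔE/h = 2.328×10^-19/6.626×10^-34 = 3.51×10^14 Hz.

f = 3.51×10^14 Hz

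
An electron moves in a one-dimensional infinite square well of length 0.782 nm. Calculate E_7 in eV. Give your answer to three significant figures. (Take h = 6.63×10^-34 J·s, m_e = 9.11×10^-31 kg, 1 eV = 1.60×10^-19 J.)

E_7 = 30.2 eV

For an infinite well E_n = n²h²/(8m_eL²), so E_1 = h²/(8m_eL²) = (6.63×10^-34)²/(8·9.11×10^-31·(7.82×10^-10 m)²) = 9.863×10^-20 J.
Then E_7 = 7²·E_1 = 49·9.863×10^-20 J = 4.833×10^-18 J.
Converting, E_7 = 4.833×10^-18 J / (1.60×10^-19 J/eV) = 30.2 eV.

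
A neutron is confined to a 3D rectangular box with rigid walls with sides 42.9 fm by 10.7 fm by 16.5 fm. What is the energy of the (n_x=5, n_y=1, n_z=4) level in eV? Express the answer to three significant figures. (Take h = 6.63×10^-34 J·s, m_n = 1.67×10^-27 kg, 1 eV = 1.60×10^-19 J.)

E = 1.67×10^7 eV

For a 3D rectangular well E = (h²/8m_n)·Σ n_i²/L_i² = (6.63×10^-34)²/(8·1.67×10^-27) · [5²/(42.9 fm)² + 1²/(10.7 fm)² + 4²/(16.5 fm)²].
Evaluating gives E = 2.668×10^-12 J = 1.67×10^7 eV.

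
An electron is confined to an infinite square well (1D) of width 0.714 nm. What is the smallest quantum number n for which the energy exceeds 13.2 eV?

E_1 = h²/(8m_eL²) = 1.182×10^-19 J = 0.7378 eV.
Need n² > 13.2/0.7378 = 17.89, i.e. n > 4.230.
The smallest integer satisfying this is n = 5.

n = 5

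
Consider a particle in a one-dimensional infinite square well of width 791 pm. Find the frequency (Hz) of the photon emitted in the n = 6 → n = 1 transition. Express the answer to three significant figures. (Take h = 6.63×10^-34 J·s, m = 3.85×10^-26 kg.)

f = 1.20×10^11 Hz

E_1 = h²/(8mL²) = 2.281×10^-24 J and ΔE = (6² − 1²)E_1 = 7.983×10^-23 J.
f = ΔE/h = 7.983×10^-23/6.63×10^-34 = 1.20×10^11 Hz.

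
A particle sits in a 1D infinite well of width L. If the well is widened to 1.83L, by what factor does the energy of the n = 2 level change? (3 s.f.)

0.299

E_n ∝ 1/L², so the energy scales by 1/1.83² = 0.299.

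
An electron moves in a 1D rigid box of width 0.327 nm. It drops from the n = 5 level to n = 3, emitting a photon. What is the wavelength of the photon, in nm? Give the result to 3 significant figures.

λ = 22.0 nm

E_1 = h²/(8m_eL²) = 5.634×10^-19 J, so ΔE = (5² − 3²)E_1 = 9.014×10^-18 J.
λ = hc/ΔE = (6.626×10^-34·2.998×10^8)/9.014×10^-18 = 2.20×10^-8 m = 22.0 nm.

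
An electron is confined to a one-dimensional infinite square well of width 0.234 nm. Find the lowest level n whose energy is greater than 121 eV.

E_1 = h²/(8m_eL²) = 1.100×10^-18 J = 6.866 eV.
Need n² > 121/6.866 = 17.62, i.e. n > 4.198.
The smallest integer satisfying this is n = 5.

n = 5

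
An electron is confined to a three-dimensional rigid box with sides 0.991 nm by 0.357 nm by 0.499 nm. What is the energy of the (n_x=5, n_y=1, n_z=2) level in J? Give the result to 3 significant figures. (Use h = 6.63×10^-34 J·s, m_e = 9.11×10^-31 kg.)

E = 2.98×10^-18 J

For a 3D rectangular well E = (h²/8m_e)·Σ n_i²/L_i² = (6.63×10^-34)²/(8·9.11×10^-31) · [5²/(0.991 nm)² + 1²/(0.357 nm)² + 2²/(0.499 nm)²].
Evaluating gives E = 2.98×10^-18 J.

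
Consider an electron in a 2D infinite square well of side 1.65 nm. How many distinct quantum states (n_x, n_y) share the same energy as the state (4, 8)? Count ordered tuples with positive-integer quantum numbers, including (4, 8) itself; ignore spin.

degeneracy = 2

The level has n_x² + n_y² = 80. The ordered positive-integer solutions are (4, 8), (8, 4).
That gives 2 states.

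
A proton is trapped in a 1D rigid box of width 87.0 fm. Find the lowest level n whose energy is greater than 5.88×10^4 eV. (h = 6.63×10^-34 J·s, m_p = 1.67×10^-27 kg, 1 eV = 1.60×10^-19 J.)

E_1 = h²/(8m_pL²) = 4.347×10^-15 J = 2.717×10^4 eV.
Need n² > 5.88×10^4/2.717×10^4 = 2.164, i.e. n > 1.471.
The smallest integer satisfying this is n = 2.

n = 2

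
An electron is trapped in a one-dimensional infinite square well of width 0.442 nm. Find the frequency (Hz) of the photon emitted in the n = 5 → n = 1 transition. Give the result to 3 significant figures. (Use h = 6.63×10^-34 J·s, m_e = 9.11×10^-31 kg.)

E_1 = h²/(8m_eL²) = 3.087×10^-19 J and ΔE = (5² − 1²)E_1 = 7.409×10^-18 J.
f = ΔE/h = 7.409×10^-18/6.63×10^-34 = 1.12×10^16 Hz.

f = 1.12×10^16 Hz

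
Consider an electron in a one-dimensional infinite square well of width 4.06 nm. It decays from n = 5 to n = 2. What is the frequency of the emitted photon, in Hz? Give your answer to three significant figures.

f = 1.16×10^14 Hz

E_1 = h²/(8m_eL²) = 3.655×10^-21 J and ΔE = (5² − 2²)E_1 = 7.676×10^-20 J.
f = ΔE/h = 7.676×10^-20/6.626×10^-34 = 1.16×10^14 Hz.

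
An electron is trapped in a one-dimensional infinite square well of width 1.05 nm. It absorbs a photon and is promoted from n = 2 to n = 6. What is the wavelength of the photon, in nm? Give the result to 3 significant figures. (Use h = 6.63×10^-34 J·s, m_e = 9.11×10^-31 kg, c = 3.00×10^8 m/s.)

E_1 = h²/(8m_eL²) = 5.471×10^-20 J, so ΔE = (6² − 2²)E_1 = 1.751×10^-18 J.
λ = hc/ΔE = (6.63×10^-34·3.00×10^8)/1.751×10^-18 = 1.14×10^-7 m = 114 nm.

λ = 114 nm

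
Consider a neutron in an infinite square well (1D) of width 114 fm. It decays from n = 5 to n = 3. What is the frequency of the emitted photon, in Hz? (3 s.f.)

E_1 = h²/(8m_nL²) = 2.521×10^-15 J and ΔE = (5² − 3²)E_1 = 4.034×10^-14 J.
f = ΔE/h = 4.034×10^-14/6.626×10^-34 = 6.09×10^19 Hz.

f = 6.09×10^19 Hz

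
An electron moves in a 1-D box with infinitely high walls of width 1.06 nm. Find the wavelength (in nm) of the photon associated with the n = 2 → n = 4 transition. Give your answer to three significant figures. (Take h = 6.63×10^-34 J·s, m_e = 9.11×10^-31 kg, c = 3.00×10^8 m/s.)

E_1 = h²/(8m_eL²) = 5.368×10^-20 J, so ΔE = (4² − 2²)E_1 = 6.442×10^-19 J.
λ = hc/ΔE = (6.63×10^-34·3.00×10^8)/6.442×10^-19 = 3.09×10^-7 m = 309 nm.

λ = 309 nm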